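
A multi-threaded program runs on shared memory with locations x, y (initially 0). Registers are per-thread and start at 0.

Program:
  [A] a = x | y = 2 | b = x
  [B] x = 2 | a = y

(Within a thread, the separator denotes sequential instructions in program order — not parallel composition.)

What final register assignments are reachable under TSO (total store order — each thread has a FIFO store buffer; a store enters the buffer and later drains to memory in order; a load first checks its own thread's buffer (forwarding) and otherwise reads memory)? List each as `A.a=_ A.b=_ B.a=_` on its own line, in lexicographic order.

A.a=0 A.b=0 B.a=0
A.a=0 A.b=0 B.a=2
A.a=0 A.b=2 B.a=0
A.a=0 A.b=2 B.a=2
A.a=2 A.b=2 B.a=0
A.a=2 A.b=2 B.a=2

outcome vector order: (A.a,A.b,B.a)
|TSO outcomes| = 6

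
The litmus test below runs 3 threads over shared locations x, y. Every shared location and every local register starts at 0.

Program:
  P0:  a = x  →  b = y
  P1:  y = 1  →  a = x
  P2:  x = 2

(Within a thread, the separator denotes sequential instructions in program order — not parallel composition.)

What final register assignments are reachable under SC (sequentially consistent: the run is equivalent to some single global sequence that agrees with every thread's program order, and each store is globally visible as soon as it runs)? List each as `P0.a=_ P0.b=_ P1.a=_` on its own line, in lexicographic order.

P0.a=0 P0.b=0 P1.a=0
P0.a=0 P0.b=0 P1.a=2
P0.a=0 P0.b=1 P1.a=0
P0.a=0 P0.b=1 P1.a=2
P0.a=2 P0.b=0 P1.a=2
P0.a=2 P0.b=1 P1.a=0
P0.a=2 P0.b=1 P1.a=2

outcome vector order: (P0.a,P0.b,P1.a)
|SC outcomes| = 7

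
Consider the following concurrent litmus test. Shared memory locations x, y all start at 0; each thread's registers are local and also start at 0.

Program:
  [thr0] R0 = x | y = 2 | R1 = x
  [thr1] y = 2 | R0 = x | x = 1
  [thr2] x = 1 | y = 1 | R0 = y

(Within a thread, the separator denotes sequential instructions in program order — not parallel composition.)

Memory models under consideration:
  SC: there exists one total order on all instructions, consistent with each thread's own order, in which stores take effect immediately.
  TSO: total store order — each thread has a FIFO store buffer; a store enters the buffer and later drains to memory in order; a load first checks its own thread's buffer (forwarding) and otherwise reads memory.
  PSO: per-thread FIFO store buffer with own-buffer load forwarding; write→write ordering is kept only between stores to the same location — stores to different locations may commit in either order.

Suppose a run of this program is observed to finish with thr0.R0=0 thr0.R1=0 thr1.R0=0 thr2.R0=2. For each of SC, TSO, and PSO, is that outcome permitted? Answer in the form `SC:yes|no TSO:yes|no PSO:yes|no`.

outcome vector order: (thr0.R0,thr0.R1,thr1.R0,thr2.R0)
under SC → 0/0/0/1, 0/0/1/1, 0/0/1/2, 0/1/0/1, 0/1/0/2, 0/1/1/1, 0/1/1/2, 1/1/0/1, 1/1/0/2, 1/1/1/1, 1/1/1/2
under TSO → 0/0/0/1, 0/0/0/2, 0/0/1/1, 0/0/1/2, 0/1/0/1, 0/1/0/2, 0/1/1/1, 0/1/1/2, 1/1/0/1, 1/1/0/2, 1/1/1/1, 1/1/1/2
under PSO → 0/0/0/1, 0/0/0/2, 0/0/1/1, 0/0/1/2, 0/1/0/1, 0/1/0/2, 0/1/1/1, 0/1/1/2, 1/1/0/1, 1/1/0/2, 1/1/1/1, 1/1/1/2
target 0/0/0/2 ∈ {TSO,PSO}

SC:no TSO:yes PSO:yes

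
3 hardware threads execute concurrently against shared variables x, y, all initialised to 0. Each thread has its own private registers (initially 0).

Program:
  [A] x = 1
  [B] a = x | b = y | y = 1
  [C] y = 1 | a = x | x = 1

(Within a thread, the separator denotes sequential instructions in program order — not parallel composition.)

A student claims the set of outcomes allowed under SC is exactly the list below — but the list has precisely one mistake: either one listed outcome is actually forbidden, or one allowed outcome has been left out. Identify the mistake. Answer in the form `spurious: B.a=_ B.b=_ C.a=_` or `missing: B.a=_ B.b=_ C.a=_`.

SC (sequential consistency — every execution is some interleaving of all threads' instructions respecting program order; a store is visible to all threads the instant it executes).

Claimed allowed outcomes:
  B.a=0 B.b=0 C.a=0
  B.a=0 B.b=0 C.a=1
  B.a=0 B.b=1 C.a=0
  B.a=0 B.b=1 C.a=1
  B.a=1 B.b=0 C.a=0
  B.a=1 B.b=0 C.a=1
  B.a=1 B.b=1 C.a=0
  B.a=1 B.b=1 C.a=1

outcome vector order: (B.a,B.b,C.a)
SC: 7 outcomes — {000 001 010 011 101 110 111}
claimed∖SC = {100}

spurious: B.a=1 B.b=0 C.a=0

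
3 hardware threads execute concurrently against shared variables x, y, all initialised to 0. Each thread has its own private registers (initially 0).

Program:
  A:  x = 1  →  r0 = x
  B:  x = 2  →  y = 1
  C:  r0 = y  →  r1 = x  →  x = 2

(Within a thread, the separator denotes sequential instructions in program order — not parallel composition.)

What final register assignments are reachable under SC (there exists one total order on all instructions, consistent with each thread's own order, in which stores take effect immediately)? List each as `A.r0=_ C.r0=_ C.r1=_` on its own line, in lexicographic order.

outcome vector order: (A.r0,C.r0,C.r1)
|SC outcomes| = 10

A.r0=1 C.r0=0 C.r1=0
A.r0=1 C.r0=0 C.r1=1
A.r0=1 C.r0=0 C.r1=2
A.r0=1 C.r0=1 C.r1=1
A.r0=1 C.r0=1 C.r1=2
A.r0=2 C.r0=0 C.r1=0
A.r0=2 C.r0=0 C.r1=1
A.r0=2 C.r0=0 C.r1=2
A.r0=2 C.r0=1 C.r1=1
A.r0=2 C.r0=1 C.r1=2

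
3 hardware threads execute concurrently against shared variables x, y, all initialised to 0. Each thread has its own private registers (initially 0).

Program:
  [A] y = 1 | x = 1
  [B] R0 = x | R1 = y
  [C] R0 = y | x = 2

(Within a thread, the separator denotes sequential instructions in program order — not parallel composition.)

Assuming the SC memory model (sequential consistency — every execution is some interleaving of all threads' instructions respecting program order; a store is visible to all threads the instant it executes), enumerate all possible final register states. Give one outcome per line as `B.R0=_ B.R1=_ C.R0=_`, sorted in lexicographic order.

outcome vector order: (B.R0,B.R1,C.R0)
|SC outcomes| = 9

B.R0=0 B.R1=0 C.R0=0
B.R0=0 B.R1=0 C.R0=1
B.R0=0 B.R1=1 C.R0=0
B.R0=0 B.R1=1 C.R0=1
B.R0=1 B.R1=1 C.R0=0
B.R0=1 B.R1=1 C.R0=1
B.R0=2 B.R1=0 C.R0=0
B.R0=2 B.R1=1 C.R0=0
B.R0=2 B.R1=1 C.R0=1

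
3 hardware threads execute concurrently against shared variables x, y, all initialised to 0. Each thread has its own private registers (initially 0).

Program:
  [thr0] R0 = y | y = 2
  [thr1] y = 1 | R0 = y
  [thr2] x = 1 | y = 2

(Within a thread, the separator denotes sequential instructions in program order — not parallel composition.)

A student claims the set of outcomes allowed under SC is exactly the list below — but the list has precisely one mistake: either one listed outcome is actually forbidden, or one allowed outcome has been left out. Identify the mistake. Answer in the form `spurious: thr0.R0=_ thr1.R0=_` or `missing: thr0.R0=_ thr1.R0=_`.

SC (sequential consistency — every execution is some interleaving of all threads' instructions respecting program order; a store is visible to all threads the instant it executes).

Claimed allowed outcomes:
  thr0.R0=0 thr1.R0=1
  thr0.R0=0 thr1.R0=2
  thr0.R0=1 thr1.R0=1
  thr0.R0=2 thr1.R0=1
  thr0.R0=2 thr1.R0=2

missing: thr0.R0=1 thr1.R0=2

outcome vector order: (thr0.R0,thr1.R0)
[SC] allowed = {01, 02, 11, 12, 21, 22}
SC∖claimed = {12}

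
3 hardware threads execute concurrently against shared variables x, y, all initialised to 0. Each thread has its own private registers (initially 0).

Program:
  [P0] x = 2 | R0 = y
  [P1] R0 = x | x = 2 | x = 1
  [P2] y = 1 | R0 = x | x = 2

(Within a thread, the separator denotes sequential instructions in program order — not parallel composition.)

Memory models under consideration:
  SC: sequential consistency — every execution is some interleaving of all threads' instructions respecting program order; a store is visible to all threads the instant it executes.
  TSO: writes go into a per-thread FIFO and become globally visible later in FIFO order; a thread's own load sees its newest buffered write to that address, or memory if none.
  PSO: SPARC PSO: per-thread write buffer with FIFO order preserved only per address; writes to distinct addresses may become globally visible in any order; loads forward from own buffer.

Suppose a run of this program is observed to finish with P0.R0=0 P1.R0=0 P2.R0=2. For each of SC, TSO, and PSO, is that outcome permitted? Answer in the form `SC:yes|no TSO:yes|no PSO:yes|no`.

SC:yes TSO:yes PSO:yes

outcome vector order: (P0.R0,P1.R0,P2.R0)
SC (10): <0 0 1>, <0 0 2>, <0 2 1>, <0 2 2>, <1 0 0>, <1 0 1>, <1 0 2>, <1 2 0>, <1 2 1>, <1 2 2>
TSO (12): <0 0 0>, <0 0 1>, <0 0 2>, <0 2 0>, <0 2 1>, <0 2 2>, <1 0 0>, <1 0 1>, <1 0 2>, <1 2 0>, <1 2 1>, <1 2 2>
PSO (12): <0 0 0>, <0 0 1>, <0 0 2>, <0 2 0>, <0 2 1>, <0 2 2>, <1 0 0>, <1 0 1>, <1 0 2>, <1 2 0>, <1 2 1>, <1 2 2>
target <0 0 2> ∈ {SC,TSO,PSO}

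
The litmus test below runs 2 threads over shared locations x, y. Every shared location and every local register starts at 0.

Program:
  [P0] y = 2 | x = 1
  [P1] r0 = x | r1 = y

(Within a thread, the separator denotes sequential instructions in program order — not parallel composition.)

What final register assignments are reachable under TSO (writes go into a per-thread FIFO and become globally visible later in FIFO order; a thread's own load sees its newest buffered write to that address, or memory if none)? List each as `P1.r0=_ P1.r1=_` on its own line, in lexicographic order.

outcome vector order: (P1.r0,P1.r1)
|TSO outcomes| = 3

P1.r0=0 P1.r1=0
P1.r0=0 P1.r1=2
P1.r0=1 P1.r1=2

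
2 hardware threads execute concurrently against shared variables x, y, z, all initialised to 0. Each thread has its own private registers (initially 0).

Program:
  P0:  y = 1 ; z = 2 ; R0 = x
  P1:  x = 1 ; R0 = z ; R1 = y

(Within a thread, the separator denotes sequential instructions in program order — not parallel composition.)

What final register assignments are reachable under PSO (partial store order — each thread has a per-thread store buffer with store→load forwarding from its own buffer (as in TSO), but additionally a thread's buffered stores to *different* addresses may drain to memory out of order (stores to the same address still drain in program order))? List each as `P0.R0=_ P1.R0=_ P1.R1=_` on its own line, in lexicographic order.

P0.R0=0 P1.R0=0 P1.R1=0
P0.R0=0 P1.R0=0 P1.R1=1
P0.R0=0 P1.R0=2 P1.R1=0
P0.R0=0 P1.R0=2 P1.R1=1
P0.R0=1 P1.R0=0 P1.R1=0
P0.R0=1 P1.R0=0 P1.R1=1
P0.R0=1 P1.R0=2 P1.R1=0
P0.R0=1 P1.R0=2 P1.R1=1

outcome vector order: (P0.R0,P1.R0,P1.R1)
|PSO outcomes| = 8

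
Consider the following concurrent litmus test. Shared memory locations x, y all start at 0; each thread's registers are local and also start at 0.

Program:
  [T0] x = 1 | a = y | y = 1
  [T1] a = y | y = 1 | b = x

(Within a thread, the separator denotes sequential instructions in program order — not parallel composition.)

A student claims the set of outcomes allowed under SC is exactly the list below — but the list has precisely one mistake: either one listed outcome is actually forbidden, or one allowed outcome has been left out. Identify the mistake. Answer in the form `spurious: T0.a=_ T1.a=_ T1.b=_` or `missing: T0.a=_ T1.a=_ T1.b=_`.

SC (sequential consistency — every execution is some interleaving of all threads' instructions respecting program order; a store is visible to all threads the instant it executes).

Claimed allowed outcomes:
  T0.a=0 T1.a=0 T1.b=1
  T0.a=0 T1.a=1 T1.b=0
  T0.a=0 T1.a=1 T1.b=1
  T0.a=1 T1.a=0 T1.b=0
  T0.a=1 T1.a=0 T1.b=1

spurious: T0.a=0 T1.a=1 T1.b=0

outcome vector order: (T0.a,T1.a,T1.b)
under SC → 001 011 100 101
claimed∖SC = {010}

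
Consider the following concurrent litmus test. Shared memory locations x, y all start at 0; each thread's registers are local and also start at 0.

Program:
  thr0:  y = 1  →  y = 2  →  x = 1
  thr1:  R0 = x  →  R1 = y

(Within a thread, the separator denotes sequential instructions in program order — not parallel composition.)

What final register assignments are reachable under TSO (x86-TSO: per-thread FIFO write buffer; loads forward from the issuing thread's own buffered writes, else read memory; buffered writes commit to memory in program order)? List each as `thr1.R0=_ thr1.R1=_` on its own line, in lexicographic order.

thr1.R0=0 thr1.R1=0
thr1.R0=0 thr1.R1=1
thr1.R0=0 thr1.R1=2
thr1.R0=1 thr1.R1=2

outcome vector order: (thr1.R0,thr1.R1)
|TSO outcomes| = 4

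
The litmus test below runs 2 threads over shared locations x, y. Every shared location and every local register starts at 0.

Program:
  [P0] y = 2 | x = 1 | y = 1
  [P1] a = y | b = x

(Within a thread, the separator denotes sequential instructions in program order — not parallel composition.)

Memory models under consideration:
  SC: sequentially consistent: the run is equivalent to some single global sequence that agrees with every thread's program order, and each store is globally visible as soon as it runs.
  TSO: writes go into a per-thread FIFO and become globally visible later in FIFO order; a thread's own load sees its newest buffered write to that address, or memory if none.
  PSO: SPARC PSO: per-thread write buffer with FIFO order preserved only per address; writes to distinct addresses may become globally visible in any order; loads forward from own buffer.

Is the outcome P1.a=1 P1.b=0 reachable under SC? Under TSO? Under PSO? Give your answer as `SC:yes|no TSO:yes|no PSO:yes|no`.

SC:no TSO:no PSO:yes

outcome vector order: (P1.a,P1.b)
under SC → 00; 01; 11; 20; 21
under TSO → 00; 01; 11; 20; 21
under PSO → 00; 01; 10; 11; 20; 21
target 10 ∈ {PSO}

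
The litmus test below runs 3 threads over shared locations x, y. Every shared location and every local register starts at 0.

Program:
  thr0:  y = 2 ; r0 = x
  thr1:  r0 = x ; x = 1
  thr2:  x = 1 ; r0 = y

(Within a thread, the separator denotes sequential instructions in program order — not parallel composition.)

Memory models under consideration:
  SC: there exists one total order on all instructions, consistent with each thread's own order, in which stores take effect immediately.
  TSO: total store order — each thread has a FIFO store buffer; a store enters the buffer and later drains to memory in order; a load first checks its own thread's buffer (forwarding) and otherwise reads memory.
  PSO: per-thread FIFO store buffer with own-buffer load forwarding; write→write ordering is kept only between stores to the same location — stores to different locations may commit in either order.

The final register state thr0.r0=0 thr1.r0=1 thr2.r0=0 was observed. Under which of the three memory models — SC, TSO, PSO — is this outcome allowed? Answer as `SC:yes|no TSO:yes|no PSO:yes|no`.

outcome vector order: (thr0.r0,thr1.r0,thr2.r0)
under SC → (0,0,2), (0,1,2), (1,0,0), (1,0,2), (1,1,0), (1,1,2)
under TSO → (0,0,0), (0,0,2), (0,1,0), (0,1,2), (1,0,0), (1,0,2), (1,1,0), (1,1,2)
under PSO → (0,0,0), (0,0,2), (0,1,0), (0,1,2), (1,0,0), (1,0,2), (1,1,0), (1,1,2)
target (0,1,0) ∈ {TSO,PSO}

SC:no TSO:yes PSO:yes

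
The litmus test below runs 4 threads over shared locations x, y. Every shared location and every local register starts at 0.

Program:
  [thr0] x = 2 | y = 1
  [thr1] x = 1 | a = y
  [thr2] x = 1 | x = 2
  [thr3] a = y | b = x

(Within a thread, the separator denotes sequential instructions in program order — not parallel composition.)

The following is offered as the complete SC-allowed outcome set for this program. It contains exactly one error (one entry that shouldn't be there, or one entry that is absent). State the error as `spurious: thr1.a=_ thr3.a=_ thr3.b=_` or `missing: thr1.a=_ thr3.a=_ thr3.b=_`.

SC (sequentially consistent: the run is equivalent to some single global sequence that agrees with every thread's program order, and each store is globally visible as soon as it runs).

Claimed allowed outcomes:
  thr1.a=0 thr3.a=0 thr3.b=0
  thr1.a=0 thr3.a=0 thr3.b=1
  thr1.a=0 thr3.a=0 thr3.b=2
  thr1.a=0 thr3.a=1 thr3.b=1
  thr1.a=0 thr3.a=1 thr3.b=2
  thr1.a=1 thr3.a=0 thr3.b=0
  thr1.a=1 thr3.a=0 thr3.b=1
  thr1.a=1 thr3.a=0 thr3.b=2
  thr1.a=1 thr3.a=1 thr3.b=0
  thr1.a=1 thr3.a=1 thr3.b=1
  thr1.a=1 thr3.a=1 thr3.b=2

outcome vector order: (thr1.a,thr3.a,thr3.b)
SC: 10 outcomes — {(0,0,0) (0,0,1) (0,0,2) (0,1,1) (0,1,2) (1,0,0) (1,0,1) (1,0,2) (1,1,1) (1,1,2)}
claimed∖SC = {(1,1,0)}

spurious: thr1.a=1 thr3.a=1 thr3.b=0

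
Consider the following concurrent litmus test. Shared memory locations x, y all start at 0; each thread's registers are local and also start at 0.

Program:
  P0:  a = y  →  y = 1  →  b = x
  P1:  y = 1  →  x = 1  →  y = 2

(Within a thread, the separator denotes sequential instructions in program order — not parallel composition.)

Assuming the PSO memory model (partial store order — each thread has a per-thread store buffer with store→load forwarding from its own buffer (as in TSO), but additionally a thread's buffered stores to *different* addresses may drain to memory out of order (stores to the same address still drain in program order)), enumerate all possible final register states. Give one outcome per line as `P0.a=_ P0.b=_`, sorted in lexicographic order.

outcome vector order: (P0.a,P0.b)
|PSO outcomes| = 6

P0.a=0 P0.b=0
P0.a=0 P0.b=1
P0.a=1 P0.b=0
P0.a=1 P0.b=1
P0.a=2 P0.b=0
P0.a=2 P0.b=1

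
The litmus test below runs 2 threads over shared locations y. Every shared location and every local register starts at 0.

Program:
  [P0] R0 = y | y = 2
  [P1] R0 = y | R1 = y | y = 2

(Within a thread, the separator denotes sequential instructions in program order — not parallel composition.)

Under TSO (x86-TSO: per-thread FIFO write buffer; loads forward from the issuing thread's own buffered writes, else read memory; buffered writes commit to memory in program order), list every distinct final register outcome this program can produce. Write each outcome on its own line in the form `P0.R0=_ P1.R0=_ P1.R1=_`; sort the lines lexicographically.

P0.R0=0 P1.R0=0 P1.R1=0
P0.R0=0 P1.R0=0 P1.R1=2
P0.R0=0 P1.R0=2 P1.R1=2
P0.R0=2 P1.R0=0 P1.R1=0

outcome vector order: (P0.R0,P1.R0,P1.R1)
|TSO outcomes| = 4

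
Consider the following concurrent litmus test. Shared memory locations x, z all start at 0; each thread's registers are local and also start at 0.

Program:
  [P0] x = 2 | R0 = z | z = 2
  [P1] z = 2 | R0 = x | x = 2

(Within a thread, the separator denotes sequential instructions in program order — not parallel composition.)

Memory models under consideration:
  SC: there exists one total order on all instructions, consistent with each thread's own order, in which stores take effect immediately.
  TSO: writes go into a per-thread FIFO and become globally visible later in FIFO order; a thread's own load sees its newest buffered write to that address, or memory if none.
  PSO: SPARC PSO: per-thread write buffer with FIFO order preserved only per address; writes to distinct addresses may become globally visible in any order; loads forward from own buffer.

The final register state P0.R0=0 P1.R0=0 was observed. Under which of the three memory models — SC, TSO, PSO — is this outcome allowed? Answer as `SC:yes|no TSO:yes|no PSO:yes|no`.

outcome vector order: (P0.R0,P1.R0)
under SC → 02 20 22
under TSO → 00 02 20 22
under PSO → 00 02 20 22
target 00 ∈ {TSO,PSO}

SC:no TSO:yes PSO:yes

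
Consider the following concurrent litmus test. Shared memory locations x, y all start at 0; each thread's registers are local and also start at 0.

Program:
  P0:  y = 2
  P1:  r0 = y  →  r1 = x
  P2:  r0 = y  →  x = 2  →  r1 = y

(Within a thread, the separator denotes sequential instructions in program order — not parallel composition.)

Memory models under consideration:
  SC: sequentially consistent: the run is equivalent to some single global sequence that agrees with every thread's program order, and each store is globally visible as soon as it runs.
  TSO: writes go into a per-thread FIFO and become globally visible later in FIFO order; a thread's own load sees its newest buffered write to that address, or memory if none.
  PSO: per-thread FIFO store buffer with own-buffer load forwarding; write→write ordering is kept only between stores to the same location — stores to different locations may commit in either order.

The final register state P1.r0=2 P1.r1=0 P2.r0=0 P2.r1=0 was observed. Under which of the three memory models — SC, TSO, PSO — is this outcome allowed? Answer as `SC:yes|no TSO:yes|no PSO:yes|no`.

SC:no TSO:yes PSO:yes

outcome vector order: (P1.r0,P1.r1,P2.r0,P2.r1)
[SC] allowed = {(0,0,0,0); (0,0,0,2); (0,0,2,2); (0,2,0,0); (0,2,0,2); (0,2,2,2); (2,0,0,2); (2,0,2,2); (2,2,0,0); (2,2,0,2); (2,2,2,2)}
[TSO] allowed = {(0,0,0,0); (0,0,0,2); (0,0,2,2); (0,2,0,0); (0,2,0,2); (0,2,2,2); (2,0,0,0); (2,0,0,2); (2,0,2,2); (2,2,0,0); (2,2,0,2); (2,2,2,2)}
[PSO] allowed = {(0,0,0,0); (0,0,0,2); (0,0,2,2); (0,2,0,0); (0,2,0,2); (0,2,2,2); (2,0,0,0); (2,0,0,2); (2,0,2,2); (2,2,0,0); (2,2,0,2); (2,2,2,2)}
target (2,0,0,0) ∈ {TSO,PSO}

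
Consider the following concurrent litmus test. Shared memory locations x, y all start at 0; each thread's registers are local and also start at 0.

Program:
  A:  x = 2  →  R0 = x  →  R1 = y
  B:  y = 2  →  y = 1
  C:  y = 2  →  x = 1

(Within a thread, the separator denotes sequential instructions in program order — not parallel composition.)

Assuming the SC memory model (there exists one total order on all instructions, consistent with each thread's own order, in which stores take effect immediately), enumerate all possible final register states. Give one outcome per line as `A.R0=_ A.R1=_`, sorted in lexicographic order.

outcome vector order: (A.R0,A.R1)
|SC outcomes| = 5

A.R0=1 A.R1=1
A.R0=1 A.R1=2
A.R0=2 A.R1=0
A.R0=2 A.R1=1
A.R0=2 A.R1=2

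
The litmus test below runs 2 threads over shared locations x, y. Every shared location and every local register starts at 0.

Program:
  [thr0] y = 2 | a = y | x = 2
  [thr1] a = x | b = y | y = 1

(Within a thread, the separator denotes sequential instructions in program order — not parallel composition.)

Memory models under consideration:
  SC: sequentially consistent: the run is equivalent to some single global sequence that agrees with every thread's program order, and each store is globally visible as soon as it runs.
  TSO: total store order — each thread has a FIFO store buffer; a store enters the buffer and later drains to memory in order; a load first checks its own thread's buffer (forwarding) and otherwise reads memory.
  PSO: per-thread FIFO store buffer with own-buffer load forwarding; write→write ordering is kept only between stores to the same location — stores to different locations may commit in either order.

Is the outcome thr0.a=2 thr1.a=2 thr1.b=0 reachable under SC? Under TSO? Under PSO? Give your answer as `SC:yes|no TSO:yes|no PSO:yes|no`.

outcome vector order: (thr0.a,thr1.a,thr1.b)
SC (5): (1,0,0) (1,0,2) (2,0,0) (2,0,2) (2,2,2)
TSO (5): (1,0,0) (1,0,2) (2,0,0) (2,0,2) (2,2,2)
PSO (6): (1,0,0) (1,0,2) (2,0,0) (2,0,2) (2,2,0) (2,2,2)
target (2,2,0) ∈ {PSO}

SC:no TSO:no PSO:yes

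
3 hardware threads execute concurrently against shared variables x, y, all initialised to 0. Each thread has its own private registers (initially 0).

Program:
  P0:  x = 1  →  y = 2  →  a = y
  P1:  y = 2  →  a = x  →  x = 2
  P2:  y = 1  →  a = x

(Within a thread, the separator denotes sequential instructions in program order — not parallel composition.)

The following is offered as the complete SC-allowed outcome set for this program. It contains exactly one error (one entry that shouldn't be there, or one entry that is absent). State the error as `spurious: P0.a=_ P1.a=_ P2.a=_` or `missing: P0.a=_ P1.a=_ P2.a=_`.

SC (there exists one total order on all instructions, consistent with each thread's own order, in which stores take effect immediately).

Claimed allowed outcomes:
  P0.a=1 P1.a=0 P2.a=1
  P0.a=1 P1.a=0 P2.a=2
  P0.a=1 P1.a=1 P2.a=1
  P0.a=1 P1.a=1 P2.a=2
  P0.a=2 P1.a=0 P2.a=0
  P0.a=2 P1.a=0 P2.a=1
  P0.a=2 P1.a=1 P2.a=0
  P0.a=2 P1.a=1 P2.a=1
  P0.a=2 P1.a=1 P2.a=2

outcome vector order: (P0.a,P1.a,P2.a)
SC (10): 1/0/1, 1/0/2, 1/1/1, 1/1/2, 2/0/0, 2/0/1, 2/0/2, 2/1/0, 2/1/1, 2/1/2
SC∖claimed = {2/0/2}

missing: P0.a=2 P1.a=0 P2.a=2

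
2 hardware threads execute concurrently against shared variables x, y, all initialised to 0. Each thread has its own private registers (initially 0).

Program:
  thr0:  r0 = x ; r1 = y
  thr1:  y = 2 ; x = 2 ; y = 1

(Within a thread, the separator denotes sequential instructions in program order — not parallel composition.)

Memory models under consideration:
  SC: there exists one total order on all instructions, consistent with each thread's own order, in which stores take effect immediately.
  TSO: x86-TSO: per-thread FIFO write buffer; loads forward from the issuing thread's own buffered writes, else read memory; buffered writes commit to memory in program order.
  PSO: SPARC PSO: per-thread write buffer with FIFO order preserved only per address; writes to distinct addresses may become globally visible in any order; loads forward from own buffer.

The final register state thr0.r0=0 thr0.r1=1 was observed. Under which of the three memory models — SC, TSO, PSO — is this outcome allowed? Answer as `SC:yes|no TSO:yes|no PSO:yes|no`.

outcome vector order: (thr0.r0,thr0.r1)
[SC] allowed = {(0,0); (0,1); (0,2); (2,1); (2,2)}
[TSO] allowed = {(0,0); (0,1); (0,2); (2,1); (2,2)}
[PSO] allowed = {(0,0); (0,1); (0,2); (2,0); (2,1); (2,2)}
target (0,1) ∈ {SC,TSO,PSO}

SC:yes TSO:yes PSO:yes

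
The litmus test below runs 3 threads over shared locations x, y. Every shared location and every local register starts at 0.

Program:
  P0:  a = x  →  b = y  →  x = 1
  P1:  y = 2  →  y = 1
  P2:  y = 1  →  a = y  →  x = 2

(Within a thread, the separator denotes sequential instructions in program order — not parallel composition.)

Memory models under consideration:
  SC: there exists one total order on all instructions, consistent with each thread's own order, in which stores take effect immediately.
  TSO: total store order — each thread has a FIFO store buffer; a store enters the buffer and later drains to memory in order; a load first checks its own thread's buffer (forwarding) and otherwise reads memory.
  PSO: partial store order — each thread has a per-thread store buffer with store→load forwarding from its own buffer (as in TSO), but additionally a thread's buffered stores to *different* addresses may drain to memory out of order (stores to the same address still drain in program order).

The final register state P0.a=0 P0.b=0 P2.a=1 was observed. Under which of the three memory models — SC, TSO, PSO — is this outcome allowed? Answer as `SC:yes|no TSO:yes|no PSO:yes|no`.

outcome vector order: (P0.a,P0.b,P2.a)
[SC] allowed = {001; 002; 011; 012; 021; 022; 211; 212; 221; 222}
[TSO] allowed = {001; 002; 011; 012; 021; 022; 211; 212; 221; 222}
[PSO] allowed = {001; 002; 011; 012; 021; 022; 201; 211; 212; 221; 222}
target 001 ∈ {SC,TSO,PSO}

SC:yes TSO:yes PSO:yes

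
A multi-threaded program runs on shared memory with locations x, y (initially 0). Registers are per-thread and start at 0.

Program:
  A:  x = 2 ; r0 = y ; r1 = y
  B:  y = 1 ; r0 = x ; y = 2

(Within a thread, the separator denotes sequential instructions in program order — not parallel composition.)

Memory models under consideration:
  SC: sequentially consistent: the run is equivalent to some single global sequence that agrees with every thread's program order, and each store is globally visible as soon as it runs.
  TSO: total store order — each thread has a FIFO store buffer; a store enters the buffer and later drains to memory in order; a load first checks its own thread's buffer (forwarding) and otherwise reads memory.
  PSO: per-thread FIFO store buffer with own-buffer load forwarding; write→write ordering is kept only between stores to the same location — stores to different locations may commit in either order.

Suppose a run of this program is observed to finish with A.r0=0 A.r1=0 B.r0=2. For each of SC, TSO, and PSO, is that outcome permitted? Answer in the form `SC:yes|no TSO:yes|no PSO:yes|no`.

SC:yes TSO:yes PSO:yes

outcome vector order: (A.r0,A.r1,B.r0)
SC (9): 0/0/2; 0/1/2; 0/2/2; 1/1/0; 1/1/2; 1/2/0; 1/2/2; 2/2/0; 2/2/2
TSO (12): 0/0/0; 0/0/2; 0/1/0; 0/1/2; 0/2/0; 0/2/2; 1/1/0; 1/1/2; 1/2/0; 1/2/2; 2/2/0; 2/2/2
PSO (12): 0/0/0; 0/0/2; 0/1/0; 0/1/2; 0/2/0; 0/2/2; 1/1/0; 1/1/2; 1/2/0; 1/2/2; 2/2/0; 2/2/2
target 0/0/2 ∈ {SC,TSO,PSO}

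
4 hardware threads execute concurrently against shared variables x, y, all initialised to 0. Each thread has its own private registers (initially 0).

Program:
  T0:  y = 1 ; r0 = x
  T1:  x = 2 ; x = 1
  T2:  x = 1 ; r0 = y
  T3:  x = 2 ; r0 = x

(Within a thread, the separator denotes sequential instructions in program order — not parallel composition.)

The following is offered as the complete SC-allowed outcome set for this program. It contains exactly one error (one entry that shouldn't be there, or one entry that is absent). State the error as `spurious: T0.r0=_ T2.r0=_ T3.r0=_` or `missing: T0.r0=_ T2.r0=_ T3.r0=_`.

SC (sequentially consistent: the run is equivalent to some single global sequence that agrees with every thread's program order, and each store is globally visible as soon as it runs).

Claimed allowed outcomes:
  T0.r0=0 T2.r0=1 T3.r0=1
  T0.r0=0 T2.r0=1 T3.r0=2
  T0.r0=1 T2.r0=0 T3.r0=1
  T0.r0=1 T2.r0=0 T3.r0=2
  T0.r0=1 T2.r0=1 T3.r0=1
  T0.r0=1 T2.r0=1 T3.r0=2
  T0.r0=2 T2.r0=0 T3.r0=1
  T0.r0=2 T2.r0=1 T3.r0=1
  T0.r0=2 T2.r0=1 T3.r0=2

outcome vector order: (T0.r0,T2.r0,T3.r0)
[SC] allowed = {<0 1 1>, <0 1 2>, <1 0 1>, <1 0 2>, <1 1 1>, <1 1 2>, <2 0 1>, <2 0 2>, <2 1 1>, <2 1 2>}
SC∖claimed = {<2 0 2>}

missing: T0.r0=2 T2.r0=0 T3.r0=2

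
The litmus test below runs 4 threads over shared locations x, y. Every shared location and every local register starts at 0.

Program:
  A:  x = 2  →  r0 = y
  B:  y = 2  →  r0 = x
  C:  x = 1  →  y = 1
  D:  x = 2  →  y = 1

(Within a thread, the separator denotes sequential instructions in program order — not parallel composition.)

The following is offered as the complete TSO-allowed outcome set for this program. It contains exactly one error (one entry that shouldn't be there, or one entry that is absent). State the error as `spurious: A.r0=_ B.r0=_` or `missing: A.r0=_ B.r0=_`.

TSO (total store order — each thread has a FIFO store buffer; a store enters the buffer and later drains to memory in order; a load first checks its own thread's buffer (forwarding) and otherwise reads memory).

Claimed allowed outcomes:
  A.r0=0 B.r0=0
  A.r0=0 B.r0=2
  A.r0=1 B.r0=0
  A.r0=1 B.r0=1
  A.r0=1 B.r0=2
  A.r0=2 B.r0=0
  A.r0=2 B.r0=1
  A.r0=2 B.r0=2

outcome vector order: (A.r0,B.r0)
TSO: 9 outcomes — {<0 0> <0 1> <0 2> <1 0> <1 1> <1 2> <2 0> <2 1> <2 2>}
TSO∖claimed = {<0 1>}

missing: A.r0=0 B.r0=1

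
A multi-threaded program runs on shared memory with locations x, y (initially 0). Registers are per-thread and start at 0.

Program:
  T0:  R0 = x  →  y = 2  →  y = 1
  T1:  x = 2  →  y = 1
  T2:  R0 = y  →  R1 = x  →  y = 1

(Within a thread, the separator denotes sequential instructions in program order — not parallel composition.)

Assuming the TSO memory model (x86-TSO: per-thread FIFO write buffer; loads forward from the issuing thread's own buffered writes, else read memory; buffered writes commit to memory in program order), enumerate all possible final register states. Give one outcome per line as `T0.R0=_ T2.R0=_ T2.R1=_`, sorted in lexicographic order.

T0.R0=0 T2.R0=0 T2.R1=0
T0.R0=0 T2.R0=0 T2.R1=2
T0.R0=0 T2.R0=1 T2.R1=0
T0.R0=0 T2.R0=1 T2.R1=2
T0.R0=0 T2.R0=2 T2.R1=0
T0.R0=0 T2.R0=2 T2.R1=2
T0.R0=2 T2.R0=0 T2.R1=0
T0.R0=2 T2.R0=0 T2.R1=2
T0.R0=2 T2.R0=1 T2.R1=2
T0.R0=2 T2.R0=2 T2.R1=2

outcome vector order: (T0.R0,T2.R0,T2.R1)
|TSO outcomes| = 10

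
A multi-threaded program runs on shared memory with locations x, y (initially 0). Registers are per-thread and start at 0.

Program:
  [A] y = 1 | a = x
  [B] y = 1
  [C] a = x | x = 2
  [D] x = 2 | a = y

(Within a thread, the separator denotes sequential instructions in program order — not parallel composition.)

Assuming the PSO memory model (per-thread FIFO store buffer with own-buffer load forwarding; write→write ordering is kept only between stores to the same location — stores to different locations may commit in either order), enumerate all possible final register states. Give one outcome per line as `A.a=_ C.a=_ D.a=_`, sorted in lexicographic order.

A.a=0 C.a=0 D.a=0
A.a=0 C.a=0 D.a=1
A.a=0 C.a=2 D.a=0
A.a=0 C.a=2 D.a=1
A.a=2 C.a=0 D.a=0
A.a=2 C.a=0 D.a=1
A.a=2 C.a=2 D.a=0
A.a=2 C.a=2 D.a=1

outcome vector order: (A.a,C.a,D.a)
|PSO outcomes| = 8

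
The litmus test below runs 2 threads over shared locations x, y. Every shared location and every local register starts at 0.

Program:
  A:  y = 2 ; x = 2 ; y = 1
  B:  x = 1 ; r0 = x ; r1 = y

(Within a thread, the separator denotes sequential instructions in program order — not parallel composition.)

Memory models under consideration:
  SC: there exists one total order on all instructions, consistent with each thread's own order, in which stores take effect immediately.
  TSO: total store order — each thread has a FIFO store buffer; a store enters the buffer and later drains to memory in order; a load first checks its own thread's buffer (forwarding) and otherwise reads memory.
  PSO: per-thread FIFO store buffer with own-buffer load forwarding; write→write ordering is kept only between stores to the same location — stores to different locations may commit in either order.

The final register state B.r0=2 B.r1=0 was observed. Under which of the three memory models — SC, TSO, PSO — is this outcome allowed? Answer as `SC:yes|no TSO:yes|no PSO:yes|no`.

outcome vector order: (B.r0,B.r1)
SC: 5 outcomes — {10, 11, 12, 21, 22}
TSO: 5 outcomes — {10, 11, 12, 21, 22}
PSO: 6 outcomes — {10, 11, 12, 20, 21, 22}
target 20 ∈ {PSO}

SC:no TSO:no PSO:yes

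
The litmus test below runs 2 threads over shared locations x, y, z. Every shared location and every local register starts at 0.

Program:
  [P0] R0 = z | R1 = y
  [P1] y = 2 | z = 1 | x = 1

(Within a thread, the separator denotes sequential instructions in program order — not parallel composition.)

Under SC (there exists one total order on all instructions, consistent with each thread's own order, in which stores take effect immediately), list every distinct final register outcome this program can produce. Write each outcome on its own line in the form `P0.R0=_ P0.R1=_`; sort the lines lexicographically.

P0.R0=0 P0.R1=0
P0.R0=0 P0.R1=2
P0.R0=1 P0.R1=2

outcome vector order: (P0.R0,P0.R1)
|SC outcomes| = 3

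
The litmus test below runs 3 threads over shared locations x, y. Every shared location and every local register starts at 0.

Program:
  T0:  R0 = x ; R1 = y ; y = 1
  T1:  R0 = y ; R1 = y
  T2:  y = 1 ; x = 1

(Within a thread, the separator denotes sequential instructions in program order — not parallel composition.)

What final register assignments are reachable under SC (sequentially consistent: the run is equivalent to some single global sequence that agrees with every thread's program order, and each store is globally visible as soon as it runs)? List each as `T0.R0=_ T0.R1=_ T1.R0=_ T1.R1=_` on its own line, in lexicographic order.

outcome vector order: (T0.R0,T0.R1,T1.R0,T1.R1)
|SC outcomes| = 9

T0.R0=0 T0.R1=0 T1.R0=0 T1.R1=0
T0.R0=0 T0.R1=0 T1.R0=0 T1.R1=1
T0.R0=0 T0.R1=0 T1.R0=1 T1.R1=1
T0.R0=0 T0.R1=1 T1.R0=0 T1.R1=0
T0.R0=0 T0.R1=1 T1.R0=0 T1.R1=1
T0.R0=0 T0.R1=1 T1.R0=1 T1.R1=1
T0.R0=1 T0.R1=1 T1.R0=0 T1.R1=0
T0.R0=1 T0.R1=1 T1.R0=0 T1.R1=1
T0.R0=1 T0.R1=1 T1.R0=1 T1.R1=1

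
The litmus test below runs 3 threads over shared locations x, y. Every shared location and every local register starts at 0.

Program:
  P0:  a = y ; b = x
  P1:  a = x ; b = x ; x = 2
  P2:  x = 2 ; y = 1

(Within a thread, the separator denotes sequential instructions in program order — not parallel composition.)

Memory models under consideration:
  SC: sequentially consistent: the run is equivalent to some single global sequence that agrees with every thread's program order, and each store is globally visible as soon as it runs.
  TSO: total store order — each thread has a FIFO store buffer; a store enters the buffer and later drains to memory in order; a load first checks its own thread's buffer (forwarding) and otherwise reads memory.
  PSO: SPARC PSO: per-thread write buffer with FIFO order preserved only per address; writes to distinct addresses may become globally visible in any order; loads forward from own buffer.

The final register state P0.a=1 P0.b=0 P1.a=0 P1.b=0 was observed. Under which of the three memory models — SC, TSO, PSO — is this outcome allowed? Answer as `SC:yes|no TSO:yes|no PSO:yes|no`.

outcome vector order: (P0.a,P0.b,P1.a,P1.b)
[SC] allowed = {0000, 0002, 0022, 0200, 0202, 0222, 1200, 1202, 1222}
[TSO] allowed = {0000, 0002, 0022, 0200, 0202, 0222, 1200, 1202, 1222}
[PSO] allowed = {0000, 0002, 0022, 0200, 0202, 0222, 1000, 1002, 1022, 1200, 1202, 1222}
target 1000 ∈ {PSO}

SC:no TSO:no PSO:yes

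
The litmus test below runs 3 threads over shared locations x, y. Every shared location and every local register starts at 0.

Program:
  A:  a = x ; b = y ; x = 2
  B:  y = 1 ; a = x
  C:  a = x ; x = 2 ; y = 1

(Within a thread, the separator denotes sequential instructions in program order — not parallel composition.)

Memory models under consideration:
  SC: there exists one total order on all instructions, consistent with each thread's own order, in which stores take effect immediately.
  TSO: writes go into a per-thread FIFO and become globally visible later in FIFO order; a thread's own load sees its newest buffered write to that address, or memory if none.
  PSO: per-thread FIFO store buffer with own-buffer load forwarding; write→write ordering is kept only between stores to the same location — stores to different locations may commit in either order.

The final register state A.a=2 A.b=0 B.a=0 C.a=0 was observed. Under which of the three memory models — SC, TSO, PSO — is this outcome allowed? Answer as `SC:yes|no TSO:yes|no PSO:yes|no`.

outcome vector order: (A.a,A.b,B.a,C.a)
[SC] allowed = {0000; 0002; 0020; 0022; 0100; 0102; 0120; 0122; 2020; 2100; 2120}
[TSO] allowed = {0000; 0002; 0020; 0022; 0100; 0102; 0120; 0122; 2000; 2020; 2100; 2120}
[PSO] allowed = {0000; 0002; 0020; 0022; 0100; 0102; 0120; 0122; 2000; 2020; 2100; 2120}
target 2000 ∈ {TSO,PSO}

SC:no TSO:yes PSO:yes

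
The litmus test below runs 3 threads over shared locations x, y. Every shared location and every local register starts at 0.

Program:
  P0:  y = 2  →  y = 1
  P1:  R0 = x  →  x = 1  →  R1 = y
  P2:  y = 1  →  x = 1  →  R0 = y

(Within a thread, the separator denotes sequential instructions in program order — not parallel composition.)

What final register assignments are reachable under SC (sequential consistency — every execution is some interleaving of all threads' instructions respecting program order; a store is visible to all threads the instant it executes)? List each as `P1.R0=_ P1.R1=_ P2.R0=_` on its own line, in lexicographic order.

P1.R0=0 P1.R1=0 P2.R0=1
P1.R0=0 P1.R1=0 P2.R0=2
P1.R0=0 P1.R1=1 P2.R0=1
P1.R0=0 P1.R1=1 P2.R0=2
P1.R0=0 P1.R1=2 P2.R0=1
P1.R0=0 P1.R1=2 P2.R0=2
P1.R0=1 P1.R1=1 P2.R0=1
P1.R0=1 P1.R1=1 P2.R0=2
P1.R0=1 P1.R1=2 P2.R0=1
P1.R0=1 P1.R1=2 P2.R0=2

outcome vector order: (P1.R0,P1.R1,P2.R0)
|SC outcomes| = 10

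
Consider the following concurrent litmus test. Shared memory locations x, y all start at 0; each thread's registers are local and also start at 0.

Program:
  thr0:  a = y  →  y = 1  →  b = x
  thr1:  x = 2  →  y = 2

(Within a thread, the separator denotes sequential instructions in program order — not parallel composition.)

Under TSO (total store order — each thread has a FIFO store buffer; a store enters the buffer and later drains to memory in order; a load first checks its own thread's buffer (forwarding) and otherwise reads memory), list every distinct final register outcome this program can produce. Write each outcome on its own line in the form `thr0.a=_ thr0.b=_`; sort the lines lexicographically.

thr0.a=0 thr0.b=0
thr0.a=0 thr0.b=2
thr0.a=2 thr0.b=2

outcome vector order: (thr0.a,thr0.b)
|TSO outcomes| = 3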